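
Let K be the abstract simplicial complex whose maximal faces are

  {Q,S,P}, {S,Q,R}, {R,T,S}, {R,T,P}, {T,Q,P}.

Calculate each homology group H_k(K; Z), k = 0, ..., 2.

H_0 = Z,  H_1 = Z,  H_2 = 0.

Order the vertices as P < Q < R < S < T. Listing each simplex with vertices in this order, K has dimension 2 with simplices:

  0-simplices (5): P, Q, R, S, T
  1-simplices (10): PQ, PR, PS, PT, QR, QS, QT, RS, RT, ST
  2-simplices (5): PQS, PQT, PRT, QRS, RST

Hence C_0 ≅ Z^5, C_1 ≅ Z^10, C_2 ≅ Z^5.

Boundary ∂_1: C_1 → C_0 is given by ∂[p,q] = [q] − [p]. For instance
  ∂RT = T − R.
This gives a 5×10 integer matrix of rank 4; reducing to Smith normal form yields diagonal entries (1,1,1,1).

∂_2: C_2 → C_1 acts by ∂[p,q,r] = [q,r] − [p,r] + [p,q]. For instance
  ∂RST = ST − RT + RS,
  ∂PRT = RT − PT + PR.
The resulting 10×5 matrix has rank 5, and its Smith normal form has invariant factors (1,1,1,1,1).

Now H_k = ker ∂_k / im ∂_{k+1}, so:

  H_0: rank C_0 − rank ∂_1 = 5 − 4 = 1, and the invariant factors of ∂_1 are all 1, so H_0 = Z.
  H_1: rank ker ∂_1 − rank ∂_2 = (10 − 4) − 5 = 1, and the invariant factors of ∂_2 are all 1, so H_1 = Z.
  H_2: rank ker ∂_2 − rank ∂_3 = (5 − 5) − 0 = 0, and there is no ∂_3, so H_2 = 0.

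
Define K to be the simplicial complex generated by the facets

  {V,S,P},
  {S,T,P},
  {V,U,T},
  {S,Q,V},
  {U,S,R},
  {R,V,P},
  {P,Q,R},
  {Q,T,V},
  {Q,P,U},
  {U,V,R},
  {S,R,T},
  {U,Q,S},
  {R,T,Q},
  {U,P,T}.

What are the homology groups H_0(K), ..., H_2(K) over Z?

We work with the vertex ordering P < Q < R < S < T < U < V. The simplices of K, each written with vertices in increasing order, are:

  0-simplices (7): P, Q, R, S, T, U, V
  1-simplices (21): PQ, PR, PS, PT, PU, PV, QR, QS, QT, QU, QV, RS, RT, RU, RV, ST, SU, SV, TU, TV, UV
  2-simplices (14): PQR, PQU, PRV, PST, PSV, PTU, QRT, QSU, QSV, QTV, RST, RSU, RUV, TUV

Hence C_0 ≅ Z^7, C_1 ≅ Z^21, C_2 ≅ Z^14.

Boundary ∂_1: C_1 → C_0 is given by ∂[p,q] = [q] − [p].
The resulting 7×21 matrix has rank 6, and its Smith normal form has invariant factors (1,1,1,1,1,1).

∂_2: C_2 → C_1 acts by ∂[p,q,r] = [q,r] − [p,r] + [p,q]. For instance
  ∂RST = ST − RT + RS,
  ∂PST = ST − PT + PS.
This gives a 21×14 integer matrix of rank 13; reducing to Smith normal form yields diagonal entries (1,1,1,1,1,1,1,1,1,1,1,1,1).

From H_k ≅ ker(∂_k) / im(∂_{k+1}) we obtain:

  H_0: rank C_0 − rank ∂_1 = 7 − 6 = 1, and the invariant factors of ∂_1 are all 1, so H_0 ≅ Z.
  H_1: rank ker ∂_1 − rank ∂_2 = (21 − 6) − 13 = 2, and the invariant factors of ∂_2 are all 1, so H_1 ≅ Z^2.
  H_2: rank ker ∂_2 − rank ∂_3 = (14 − 13) − 0 = 1, and there is no ∂_3, so H_2 ≅ Z.

As a check, the Euler characteristic is 7 − 21 + 14 = 0, which agrees with 1 − 2 + 1 = 0.

H_0 = Z,  H_1 = Z^2,  H_2 = Z.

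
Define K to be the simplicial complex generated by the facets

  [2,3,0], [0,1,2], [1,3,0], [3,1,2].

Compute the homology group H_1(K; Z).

Order the vertices as 0 < 1 < 2 < 3. Listing each simplex with vertices in this order, K has dimension 2 with simplices:

  0-simplices (4): [0], [1], [2], [3]
  1-simplices (6): [0,1], [0,2], [0,3], [1,2], [1,3], [2,3]
  2-simplices (4): [0,1,2], [0,1,3], [0,2,3], [1,2,3]

Hence C_0 ≅ Z^4, C_1 ≅ Z^6, C_2 ≅ Z^4.

Boundary ∂_1: C_1 → C_0 sends each edge [p,q] (with p < q) to q − p. For instance
  ∂[1,2] = [2] − [1].
This gives a 4×6 integer matrix of rank 3; reducing to Smith normal form yields diagonal entries (1,1,1).

The boundary map ∂_2: C_2 → C_1 sends each 2-simplex [p,q,r] to [q,r] − [p,r] + [p,q]. For instance
  ∂[0,1,3] = [1,3] − [0,3] + [0,1],
  ∂[0,2,3] = [2,3] − [0,3] + [0,2].
The resulting 6×4 matrix has rank 3, and its Smith normal form has invariant factors (1,1,1).

From H_k ≅ ker(∂_k) / im(∂_{k+1}) we obtain:

  H_1: rank ker ∂_1 − rank ∂_2 = (6 − 3) − 3 = 0, and the invariant factors of ∂_2 are all 1, so H_1 = 0.

(K is a triangulation of the 2-sphere S^2.)

H_1 = 0.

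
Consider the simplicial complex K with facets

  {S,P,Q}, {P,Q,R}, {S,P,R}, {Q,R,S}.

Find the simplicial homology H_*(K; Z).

H_0 = Z,  H_1 = 0,  H_2 = Z.

We work with the vertex ordering P < Q < R < S. The simplices of K, each written with vertices in increasing order, are:

  0-simplices (4): P, Q, R, S
  1-simplices (6): PQ, PR, PS, QR, QS, RS
  2-simplices (4): PQR, PQS, PRS, QRS

giving chain groups C_0 ≅ Z^4, C_1 ≅ Z^6, C_2 ≅ Z^4.

The boundary map ∂_1: C_1 → C_0 is given by ∂[p,q] = [q] − [p].
This gives a 4×6 integer matrix of rank 3; reducing to Smith normal form yields diagonal entries (1,1,1).

The boundary map ∂_2: C_2 → C_1 acts by ∂[p,q,r] = [q,r] − [p,r] + [p,q]. For instance
  ∂PQS = QS − PS + PQ,
  ∂PQR = QR − PR + PQ.
This gives a 6×4 integer matrix of rank 3; reducing to Smith normal form yields diagonal entries (1,1,1).

From H_k ≅ ker(∂_k) / im(∂_{k+1}) we obtain:

  H_0: rank C_0 − rank ∂_1 = 4 − 3 = 1, and the invariant factors of ∂_1 are all 1, so H_0 ≅ Z.
  H_1: rank ker ∂_1 − rank ∂_2 = (6 − 3) − 3 = 0, and the invariant factors of ∂_2 are all 1, so H_1 ≅ 0.
  H_2: rank ker ∂_2 − rank ∂_3 = (4 − 3) − 0 = 1, and there is no ∂_3, so H_2 ≅ Z.

As a check, the Euler characteristic is 4 − 6 + 4 = 2, which agrees with 1 − 0 + 1 = 2.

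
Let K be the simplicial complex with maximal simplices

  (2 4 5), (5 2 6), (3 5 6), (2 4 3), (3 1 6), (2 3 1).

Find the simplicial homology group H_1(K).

Order the vertices as 1 < 2 < 3 < 4 < 5 < 6. Listing each simplex with vertices in this order, K has dimension 2 with simplices:

  0-simplices (6): [1], [2], [3], [4], [5], [6]
  1-simplices (12): [1,2], [1,3], [1,6], [2,3], [2,4], [2,5], [2,6], [3,4], [3,5], [3,6], [4,5], [5,6]
  2-simplices (6): [1,2,3], [1,3,6], [2,3,4], [2,4,5], [2,5,6], [3,5,6]

Hence C_0 ≅ Z^6, C_1 ≅ Z^12, C_2 ≅ Z^6.

∂_1: C_1 → C_0 sends each edge [p,q] (with p < q) to q − p.
The resulting 6×12 matrix has rank 5, and its Smith normal form has invariant factors (1,1,1,1,1).

The boundary map ∂_2: C_2 → C_1 sends each 2-simplex [p,q,r] to [q,r] − [p,r] + [p,q]. For instance
  ∂[2,4,5] = [4,5] − [2,5] + [2,4],
  ∂[1,3,6] = [3,6] − [1,6] + [1,3].
The resulting 12×6 matrix has rank 6, and its Smith normal form has invariant factors (1,1,1,1,1,1).

Now H_k = ker ∂_k / im ∂_{k+1}, so:

  H_1: rank ker ∂_1 − rank ∂_2 = (12 − 5) − 6 = 1, and the invariant factors of ∂_2 are all 1, so H_1 ≅ Z.

H_1 = Z.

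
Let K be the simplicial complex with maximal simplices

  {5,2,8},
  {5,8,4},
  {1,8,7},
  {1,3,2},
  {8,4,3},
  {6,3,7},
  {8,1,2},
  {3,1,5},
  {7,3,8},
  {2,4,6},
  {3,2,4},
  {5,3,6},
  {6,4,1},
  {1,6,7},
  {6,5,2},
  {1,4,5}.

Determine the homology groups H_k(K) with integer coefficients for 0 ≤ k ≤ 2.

K has 8 vertices, 24 edges, 16 triangles.
rank ∂_0 = 0, rank ∂_1 = 7 ⇒ b_0 = 8 − 0 − 7 = 1; all invariant factors of ∂_1 are 1 so no torsion. So H_0 = Z.
rank ∂_1 = 7, rank ∂_2 = 15 ⇒ b_1 = 24 − 7 − 15 = 2; all invariant factors of ∂_2 are 1 so no torsion. So H_1 = Z^2.
rank ∂_2 = 15, rank ∂_3 = 0 ⇒ b_2 = 16 − 15 − 0 = 1. So H_2 = Z.

H_0 ≅ Z,  H_1 ≅ Z^2,  H_2 ≅ Z.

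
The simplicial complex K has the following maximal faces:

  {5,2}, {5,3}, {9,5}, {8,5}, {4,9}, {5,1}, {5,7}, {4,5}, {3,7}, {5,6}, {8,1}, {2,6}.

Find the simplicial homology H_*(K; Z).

Order the vertices as 1 < 2 < 3 < 4 < 5 < 6 < 7 < 8 < 9. Listing each simplex with vertices in this order, K has dimension 1 with simplices:

  0-simplices (9): [1], [2], [3], [4], [5], [6], [7], [8], [9]
  1-simplices (12): [1,5], [1,8], [2,5], [2,6], [3,5], [3,7], [4,5], [4,9], [5,6], [5,7], [5,8], [5,9]

so the chain groups are C_0 ≅ Z^9, C_1 ≅ Z^12.

∂_1: C_1 → C_0 is given by ∂[p,q] = [q] − [p].
The resulting 9×12 matrix has rank 8, and its Smith normal form has invariant factors (1,1,1,1,1,1,1,1).

From H_k ≅ ker(∂_k) / im(∂_{k+1}) we obtain:

  H_0: rank C_0 − rank ∂_1 = 9 − 8 = 1, and the invariant factors of ∂_1 are all 1, so H_0 ≅ Z.
  H_1: rank ker ∂_1 − rank ∂_2 = (12 − 8) − 0 = 4, and there is no ∂_2, so H_1 ≅ Z^4.

H_0 = Z,  H_1 = Z^4.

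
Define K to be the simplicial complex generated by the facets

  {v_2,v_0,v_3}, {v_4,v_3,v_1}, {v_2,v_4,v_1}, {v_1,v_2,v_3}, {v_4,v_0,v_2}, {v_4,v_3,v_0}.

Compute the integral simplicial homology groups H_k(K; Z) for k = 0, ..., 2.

Order the vertices as v_0 < v_1 < v_2 < v_3 < v_4. Listing each simplex with vertices in this order, K has dimension 2 with simplices:

  0-simplices (5): [v_0], [v_1], [v_2], [v_3], [v_4]
  1-simplices (9): [v_0,v_2], [v_0,v_3], [v_0,v_4], [v_1,v_2], [v_1,v_3], [v_1,v_4], [v_2,v_3], [v_2,v_4], [v_3,v_4]
  2-simplices (6): [v_0,v_2,v_3], [v_0,v_2,v_4], [v_0,v_3,v_4], [v_1,v_2,v_3], [v_1,v_2,v_4], [v_1,v_3,v_4]

giving chain groups C_0 ≅ Z^5, C_1 ≅ Z^9, C_2 ≅ Z^6.

Boundary ∂_1: C_1 → C_0 sends each edge [p,q] (with p < q) to q − p.
This gives a 5×9 integer matrix of rank 4; reducing to Smith normal form yields diagonal entries (1,1,1,1).

∂_2: C_2 → C_1 acts by ∂[p,q,r] = [q,r] − [p,r] + [p,q]. For instance
  ∂[v_0,v_2,v_3] = [v_2,v_3] − [v_0,v_3] + [v_0,v_2],
  ∂[v_1,v_2,v_3] = [v_2,v_3] − [v_1,v_3] + [v_1,v_2].
The 9×6 boundary matrix has rank 5 and Smith normal form diag(1,1,1,1,1).

Reading off H_k = ker ∂_k / im ∂_{k+1}:

  H_0: rank C_0 − rank ∂_1 = 5 − 4 = 1, and the invariant factors of ∂_1 are all 1, so H_0 ≅ Z.
  H_1: rank ker ∂_1 − rank ∂_2 = (9 − 4) − 5 = 0, and the invariant factors of ∂_2 are all 1, so H_1 ≅ 0.
  H_2: rank ker ∂_2 − rank ∂_3 = (6 − 5) − 0 = 1, and there is no ∂_3, so H_2 ≅ Z.

H_0 = Z,  H_1 = 0,  H_2 = Z.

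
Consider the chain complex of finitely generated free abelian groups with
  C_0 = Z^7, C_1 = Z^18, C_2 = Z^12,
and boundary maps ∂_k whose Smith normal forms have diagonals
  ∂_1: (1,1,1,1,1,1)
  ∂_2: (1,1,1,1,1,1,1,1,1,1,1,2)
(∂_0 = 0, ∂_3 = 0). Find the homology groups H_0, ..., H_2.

H_0: b_0 = 7 − 0 − 6 = 1; torsion from ∂_1 factors > 1: none. So H_0 ≅ Z.
H_1: b_1 = 18 − 6 − 12 = 0; torsion from ∂_2 factors > 1: [2]. So H_1 ≅ Z/2.
H_2: b_2 = 12 − 12 − 0 = 0; torsion from ∂_3 factors > 1: none. So H_2 ≅ 0.

H_0 ≅ Z,  H_1 ≅ Z/2,  H_2 = 0.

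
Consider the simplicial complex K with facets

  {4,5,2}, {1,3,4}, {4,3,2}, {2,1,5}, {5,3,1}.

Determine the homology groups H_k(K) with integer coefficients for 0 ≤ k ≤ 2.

We work with the vertex ordering 1 < 2 < 3 < 4 < 5. The simplices of K, each written with vertices in increasing order, are:

  0-simplices (5): [1], [2], [3], [4], [5]
  1-simplices (10): [1,2], [1,3], [1,4], [1,5], [2,3], [2,4], [2,5], [3,4], [3,5], [4,5]
  2-simplices (5): [1,2,5], [1,3,4], [1,3,5], [2,3,4], [2,4,5]

giving chain groups C_0 ≅ Z^5, C_1 ≅ Z^10, C_2 ≅ Z^5.

The boundary map ∂_1: C_1 → C_0 is given by ∂[p,q] = [q] − [p].
The 5×10 boundary matrix has rank 4 and Smith normal form diag(1,1,1,1).

∂_2: C_2 → C_1 acts by ∂[p,q,r] = [q,r] − [p,r] + [p,q]. For instance
  ∂[1,2,5] = [2,5] − [1,5] + [1,2],
  ∂[2,4,5] = [4,5] − [2,5] + [2,4].
This gives a 10×5 integer matrix of rank 5; reducing to Smith normal form yields diagonal entries (1,1,1,1,1).

Computing H_k = (kernel of ∂_k) / (image of ∂_{k+1}):

  H_0: rank C_0 − rank ∂_1 = 5 − 4 = 1, and the invariant factors of ∂_1 are all 1, so H_0 = Z.
  H_1: rank ker ∂_1 − rank ∂_2 = (10 − 4) − 5 = 1, and the invariant factors of ∂_2 are all 1, so H_1 = Z.
  H_2: rank ker ∂_2 − rank ∂_3 = (5 − 5) − 0 = 0, and there is no ∂_3, so H_2 = 0.

(K is a triangulation of the Möbius band.)

H_0 = Z,  H_1 = Z,  H_2 = 0.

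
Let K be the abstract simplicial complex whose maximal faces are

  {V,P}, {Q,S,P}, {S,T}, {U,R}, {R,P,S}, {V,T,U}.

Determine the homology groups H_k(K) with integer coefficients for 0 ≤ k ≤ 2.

K has 7 vertices, 11 edges, 3 triangles.
rank ∂_0 = 0, rank ∂_1 = 6 ⇒ b_0 = 7 − 0 − 6 = 1; all invariant factors of ∂_1 are 1 so no torsion. So H_0 ≅ Z.
rank ∂_1 = 6, rank ∂_2 = 3 ⇒ b_1 = 11 − 6 − 3 = 2; all invariant factors of ∂_2 are 1 so no torsion. So H_1 ≅ Z^2.
rank ∂_2 = 3, rank ∂_3 = 0 ⇒ b_2 = 3 − 3 − 0 = 0. So H_2 ≅ 0.

H_0 ≅ Z,  H_1 ≅ Z^2,  H_2 = 0.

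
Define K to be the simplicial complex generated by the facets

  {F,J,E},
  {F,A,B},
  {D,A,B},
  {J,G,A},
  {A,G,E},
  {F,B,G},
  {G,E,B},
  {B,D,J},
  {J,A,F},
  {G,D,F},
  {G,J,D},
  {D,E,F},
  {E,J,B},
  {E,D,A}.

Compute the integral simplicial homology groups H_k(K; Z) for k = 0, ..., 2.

We work with the vertex ordering A < B < D < E < F < G < J. The simplices of K, each written with vertices in increasing order, are:

  0-simplices (7): A, B, D, E, F, G, J
  1-simplices (21): AB, AD, AE, AF, AG, AJ, BD, BE, BF, BG, BJ, DE, DF, DG, DJ, EF, EG, EJ, FG, FJ, GJ
  2-simplices (14): ABD, ABF, ADE, AEG, AFJ, AGJ, BDJ, BEG, BEJ, BFG, DEF, DFG, DGJ, EFJ

Hence C_0 ≅ Z^7, C_1 ≅ Z^21, C_2 ≅ Z^14.

Boundary ∂_1: C_1 → C_0 is given by ∂[p,q] = [q] − [p].
This gives a 7×21 integer matrix of rank 6; reducing to Smith normal form yields diagonal entries (1,1,1,1,1,1).

Boundary ∂_2: C_2 → C_1 acts by ∂[p,q,r] = [q,r] − [p,r] + [p,q]. For instance
  ∂DEF = EF − DF + DE,
  ∂BEG = EG − BG + BE.
The resulting 21×14 matrix has rank 13, and its Smith normal form has invariant factors (1,1,1,1,1,1,1,1,1,1,1,1,1).

Reading off H_k = ker ∂_k / im ∂_{k+1}:

  H_0: rank C_0 − rank ∂_1 = 7 − 6 = 1, and the invariant factors of ∂_1 are all 1, so H_0 = Z.
  H_1: rank ker ∂_1 − rank ∂_2 = (21 − 6) − 13 = 2, and the invariant factors of ∂_2 are all 1, so H_1 = Z^2.
  H_2: rank ker ∂_2 − rank ∂_3 = (14 − 13) − 0 = 1, and there is no ∂_3, so H_2 = Z.

As a check, the Euler characteristic is 7 − 21 + 14 = 0, which agrees with 1 − 2 + 1 = 0.

H_0 = Z,  H_1 = Z^2,  H_2 = Z.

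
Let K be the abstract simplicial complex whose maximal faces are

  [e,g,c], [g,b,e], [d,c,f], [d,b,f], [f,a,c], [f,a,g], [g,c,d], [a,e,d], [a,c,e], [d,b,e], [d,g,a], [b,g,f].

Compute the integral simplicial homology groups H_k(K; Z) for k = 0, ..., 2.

H_0 = Z,  H_1 = Z/2,  H_2 = 0.

Order the vertices as a < b < c < d < e < f < g. Listing each simplex with vertices in this order, K has dimension 2 with simplices:

  0-simplices (7): a, b, c, d, e, f, g
  1-simplices (18): ac, ad, ae, af, ag, bd, be, bf, bg, cd, ce, cf, cg, de, df, dg, eg, fg
  2-simplices (12): ace, acf, ade, adg, afg, bde, bdf, beg, bfg, cdf, cdg, ceg

giving chain groups C_0 ≅ Z^7, C_1 ≅ Z^18, C_2 ≅ Z^12.

The boundary map ∂_1: C_1 → C_0 maps an edge to its endpoints' difference, ∂[p,q] = q − p. For instance
  ∂cd = d − c.
As a 7×18 matrix over Z this has rank 6, with invariant factors (1,1,1,1,1,1).

The boundary map ∂_2: C_2 → C_1 acts by ∂[p,q,r] = [q,r] − [p,r] + [p,q]. For instance
  ∂ceg = eg − cg + ce,
  ∂adg = dg − ag + ad.
As a 18×12 matrix over Z this has rank 12, with invariant factors (1,1,1,1,1,1,1,1,1,1,1,2).

Reading off H_k = ker ∂_k / im ∂_{k+1}:

  H_0: rank C_0 − rank ∂_1 = 7 − 6 = 1, and the invariant factors of ∂_1 are all 1, so H_0 ≅ Z.
  H_1: rank ker ∂_1 − rank ∂_2 = (18 − 6) − 12 = 0, and ∂_2 has invariant factor 2 > 1, so H_1 ≅ Z/2.
  H_2: rank ker ∂_2 − rank ∂_3 = (12 − 12) − 0 = 0, and there is no ∂_3, so H_2 ≅ 0.

(K is a triangulation of the real projective plane RP^2.)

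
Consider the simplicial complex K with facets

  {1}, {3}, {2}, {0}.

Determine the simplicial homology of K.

Fix the vertex order 0 < 1 < 2 < 3 and write every simplex with vertices in increasing order. Then dim K = 0 and the simplices of K are:

  0-simplices (4): [0], [1], [2], [3]

giving chain groups C_0 ≅ Z^4.

Reading off H_k = ker ∂_k / im ∂_{k+1}:

  H_0: rank C_0 − rank ∂_1 = 4 − 0 = 4, and there is no ∂_1, so H_0 = Z^4.

(K is a triangulation of a set of 4 points.)

H_0 ≅ Z^4.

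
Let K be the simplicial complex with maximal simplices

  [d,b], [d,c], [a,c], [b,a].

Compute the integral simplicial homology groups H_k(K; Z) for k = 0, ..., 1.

We work with the vertex ordering a < b < c < d. The simplices of K, each written with vertices in increasing order, are:

  0-simplices (4): a, b, c, d
  1-simplices (4): ab, ac, bd, cd

Hence C_0 ≅ Z^4, C_1 ≅ Z^4.

∂_1: C_1 → C_0 maps an edge to its endpoints' difference, ∂[p,q] = q − p. For instance
  ∂bd = d − b.
As a 4×4 matrix over Z this has rank 3, with invariant factors (1,1,1).

Reading off H_k = ker ∂_k / im ∂_{k+1}:

  H_0: rank C_0 − rank ∂_1 = 4 − 3 = 1, and the invariant factors of ∂_1 are all 1, so H_0 ≅ Z.
  H_1: rank ker ∂_1 − rank ∂_2 = (4 − 3) − 0 = 1, and there is no ∂_2, so H_1 ≅ Z.

As a check, the Euler characteristic is 4 − 4 = 0, which agrees with 1 − 1 = 0.

H_0 ≅ Z,  H_1 ≅ Z.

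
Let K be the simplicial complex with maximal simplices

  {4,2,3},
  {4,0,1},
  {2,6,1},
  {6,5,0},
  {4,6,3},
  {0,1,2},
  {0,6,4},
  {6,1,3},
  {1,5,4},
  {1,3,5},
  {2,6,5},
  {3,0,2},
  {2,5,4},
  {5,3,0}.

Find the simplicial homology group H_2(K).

H_2 ≅ Z.

Fix the vertex order 0 < 1 < 2 < 3 < 4 < 5 < 6 and write every simplex with vertices in increasing order. Then dim K = 2 and the simplices of K are:

  0-simplices (7): [0], [1], [2], [3], [4], [5], [6]
  1-simplices (21): [0,1], [0,2], [0,3], [0,4], [0,5], [0,6], [1,2], [1,3], [1,4], [1,5], [1,6], [2,3], [2,4], [2,5], [2,6], [3,4], [3,5], [3,6], [4,5], [4,6], [5,6]
  2-simplices (14): [0,1,2], [0,1,4], [0,2,3], [0,3,5], [0,4,6], [0,5,6], [1,2,6], [1,3,5], [1,3,6], [1,4,5], [2,3,4], [2,4,5], [2,5,6], [3,4,6]

giving chain groups C_0 ≅ Z^7, C_1 ≅ Z^21, C_2 ≅ Z^14.

The boundary map ∂_1: C_1 → C_0 sends each edge [p,q] (with p < q) to q − p.
The 7×21 boundary matrix has rank 6 and Smith normal form diag(1,1,1,1,1,1).

The boundary map ∂_2: C_2 → C_1 sends each 2-simplex [p,q,r] to [q,r] − [p,r] + [p,q]. For instance
  ∂[2,4,5] = [4,5] − [2,5] + [2,4],
  ∂[0,2,3] = [2,3] − [0,3] + [0,2].
The resulting 21×14 matrix has rank 13, and its Smith normal form has invariant factors (1,1,1,1,1,1,1,1,1,1,1,1,1).

From H_k ≅ ker(∂_k) / im(∂_{k+1}) we obtain:

  H_2: rank ker ∂_2 − rank ∂_3 = (14 − 13) − 0 = 1, and there is no ∂_3, so H_2 ≅ Z.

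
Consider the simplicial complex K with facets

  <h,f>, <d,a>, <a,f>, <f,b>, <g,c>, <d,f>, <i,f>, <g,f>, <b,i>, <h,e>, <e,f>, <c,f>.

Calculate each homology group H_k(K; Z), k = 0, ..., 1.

Fix the vertex order a < b < c < d < e < f < g < h < i and write every simplex with vertices in increasing order. Then dim K = 1 and the simplices of K are:

  0-simplices (9): a, b, c, d, e, f, g, h, i
  1-simplices (12): ad, af, bf, bi, cf, cg, df, ef, eh, fg, fh, fi

so the chain groups are C_0 ≅ Z^9, C_1 ≅ Z^12.

The boundary map ∂_1: C_1 → C_0 sends each edge [p,q] (with p < q) to q − p. For instance
  ∂af = f − a.
This gives a 9×12 integer matrix of rank 8; reducing to Smith normal form yields diagonal entries (1,1,1,1,1,1,1,1).

Computing H_k = (kernel of ∂_k) / (image of ∂_{k+1}):

  H_0: rank C_0 − rank ∂_1 = 9 − 8 = 1, and the invariant factors of ∂_1 are all 1, so H_0 ≅ Z.
  H_1: rank ker ∂_1 − rank ∂_2 = (12 − 8) − 0 = 4, and there is no ∂_2, so H_1 ≅ Z^4.

(K is a triangulation of a wedge of 4 circles.)

H_0 = Z,  H_1 = Z^4.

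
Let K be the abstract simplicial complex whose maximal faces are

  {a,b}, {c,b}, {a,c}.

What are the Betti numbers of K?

b_0 = 1, b_1 = 1.

Fix the vertex order a < b < c and write every simplex with vertices in increasing order. Then dim K = 1 and the simplices of K are:

  0-simplices (3): a, b, c
  1-simplices (3): ab, ac, bc

so the chain groups are C_0 ≅ Z^3, C_1 ≅ Z^3.

Boundary ∂_1: C_1 → C_0 sends each edge [p,q] (with p < q) to q − p.
The resulting 3×3 matrix has rank 2, and its Smith normal form has invariant factors (1,1).

Computing H_k = (kernel of ∂_k) / (image of ∂_{k+1}):

  H_0: rank C_0 − rank ∂_1 = 3 − 2 = 1, and the invariant factors of ∂_1 are all 1, so H_0 ≅ Z.
  H_1: rank ker ∂_1 − rank ∂_2 = (3 − 2) − 0 = 1, and there is no ∂_2, so H_1 ≅ Z.

Hence the Betti numbers are b_0 = 1, b_1 = 1.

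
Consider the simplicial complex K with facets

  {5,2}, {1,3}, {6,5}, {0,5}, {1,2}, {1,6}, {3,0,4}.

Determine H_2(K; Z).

We work with the vertex ordering 0 < 1 < 2 < 3 < 4 < 5 < 6. The simplices of K, each written with vertices in increasing order, are:

  0-simplices (7): [0], [1], [2], [3], [4], [5], [6]
  1-simplices (9): [0,3], [0,4], [0,5], [1,2], [1,3], [1,6], [2,5], [3,4], [5,6]
  2-simplices (1): [0,3,4]

giving chain groups C_0 ≅ Z^7, C_1 ≅ Z^9, C_2 ≅ Z^1.

The boundary map ∂_1: C_1 → C_0 sends each edge [p,q] (with p < q) to q − p. For instance
  ∂[5,6] = [6] − [5].
This gives a 7×9 integer matrix of rank 6; reducing to Smith normal form yields diagonal entries (1,1,1,1,1,1).

∂_2: C_2 → C_1 sends each 2-simplex [p,q,r] to [q,r] − [p,r] + [p,q]. For instance
  ∂[0,3,4] = [3,4] − [0,4] + [0,3].
The 9×1 boundary matrix has rank 1 and Smith normal form diag(1).

Computing H_k = (kernel of ∂_k) / (image of ∂_{k+1}):

  H_2: rank ker ∂_2 − rank ∂_3 = (1 − 1) − 0 = 0, and there is no ∂_3, so H_2 ≅ 0.

H_2 = 0.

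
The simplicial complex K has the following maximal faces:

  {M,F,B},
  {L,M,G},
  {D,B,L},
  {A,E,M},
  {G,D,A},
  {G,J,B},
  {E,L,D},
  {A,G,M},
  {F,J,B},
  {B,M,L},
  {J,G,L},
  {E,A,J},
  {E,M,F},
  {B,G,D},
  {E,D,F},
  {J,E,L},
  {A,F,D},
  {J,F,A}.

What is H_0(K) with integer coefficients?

Take the total order A < B < D < E < F < G < J < L < M on the vertex set. Then K (dimension 2) consists of the simplices:

  0-simplices (9): A, B, D, E, F, G, J, L, M
  1-simplices (27): AD, AE, AF, AG, AJ, AM, BD, BF, BG, BJ, BL, BM, DE, DF, DG, DL, EF, EJ, EL, EM, FJ, FM, GJ, GL, GM, JL, LM
  2-simplices (18): ADF, ADG, AEJ, AEM, AFJ, AGM, BDG, BDL, BFJ, BFM, BGJ, BLM, DEF, DEL, EFM, EJL, GJL, GLM

Hence C_0 ≅ Z^9, C_1 ≅ Z^27, C_2 ≅ Z^18.

Boundary ∂_1: C_1 → C_0 sends each edge [p,q] (with p < q) to q − p. For instance
  ∂BM = M − B.
As a 9×27 matrix over Z this has rank 8, with invariant factors (1,1,1,1,1,1,1,1).

Boundary ∂_2: C_2 → C_1 sends each 2-simplex [p,q,r] to [q,r] − [p,r] + [p,q]. For instance
  ∂BDG = DG − BG + BD,
  ∂GLM = LM − GM + GL.
The 27×18 boundary matrix has rank 18 and Smith normal form diag(1,1,1,1,1,1,1,1,1,1,1,1,1,1,1,1,1,2).

From H_k ≅ ker(∂_k) / im(∂_{k+1}) we obtain:

  H_0: rank C_0 − rank ∂_1 = 9 − 8 = 1, and the invariant factors of ∂_1 are all 1, so H_0 ≅ Z.

H_0 = Z.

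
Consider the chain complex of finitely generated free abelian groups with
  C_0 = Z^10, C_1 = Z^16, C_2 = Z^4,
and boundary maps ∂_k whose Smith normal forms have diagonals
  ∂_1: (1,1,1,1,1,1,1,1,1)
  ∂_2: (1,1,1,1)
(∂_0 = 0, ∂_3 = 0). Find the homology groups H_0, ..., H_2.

H_0 = Z,  H_1 = Z^3,  H_2 = 0.

H_0: b_0 = 10 − 0 − 9 = 1; torsion from ∂_1 factors > 1: none. So H_0 = Z.
H_1: b_1 = 16 − 9 − 4 = 3; torsion from ∂_2 factors > 1: none. So H_1 = Z^3.
H_2: b_2 = 4 − 4 − 0 = 0; torsion from ∂_3 factors > 1: none. So H_2 = 0.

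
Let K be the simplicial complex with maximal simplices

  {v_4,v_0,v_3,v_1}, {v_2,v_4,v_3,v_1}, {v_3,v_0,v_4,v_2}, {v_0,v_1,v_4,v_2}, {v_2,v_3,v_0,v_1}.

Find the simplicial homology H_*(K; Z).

Order the vertices as v_0 < v_1 < v_2 < v_3 < v_4. Listing each simplex with vertices in this order, K has dimension 3 with simplices:

  0-simplices (5): [v_0], [v_1], [v_2], [v_3], [v_4]
  1-simplices (10): [v_0,v_1], [v_0,v_2], [v_0,v_3], [v_0,v_4], [v_1,v_2], [v_1,v_3], [v_1,v_4], [v_2,v_3], [v_2,v_4], [v_3,v_4]
  2-simplices (10): [v_0,v_1,v_2], [v_0,v_1,v_3], [v_0,v_1,v_4], [v_0,v_2,v_3], [v_0,v_2,v_4], [v_0,v_3,v_4], [v_1,v_2,v_3], [v_1,v_2,v_4], [v_1,v_3,v_4], [v_2,v_3,v_4]
  3-simplices (5): [v_0,v_1,v_2,v_3], [v_0,v_1,v_2,v_4], [v_0,v_1,v_3,v_4], [v_0,v_2,v_3,v_4], [v_1,v_2,v_3,v_4]

Hence C_0 ≅ Z^5, C_1 ≅ Z^10, C_2 ≅ Z^10, C_3 ≅ Z^5.

Boundary ∂_1: C_1 → C_0 sends each edge [p,q] (with p < q) to q − p. For instance
  ∂[v_0,v_2] = [v_2] − [v_0].
The 5×10 boundary matrix has rank 4 and Smith normal form diag(1,1,1,1).

Boundary ∂_2: C_2 → C_1 sends each 2-simplex [p,q,r] to [q,r] − [p,r] + [p,q]. For instance
  ∂[v_0,v_1,v_3] = [v_1,v_3] − [v_0,v_3] + [v_0,v_1],
  ∂[v_0,v_1,v_2] = [v_1,v_2] − [v_0,v_2] + [v_0,v_1].
This gives a 10×10 integer matrix of rank 6; reducing to Smith normal form yields diagonal entries (1,1,1,1,1,1).

∂_3: C_3 → C_2 sends each 3-simplex σ to the alternating sum Σ_i (−1)^i (σ with its i-th vertex removed). For instance
  ∂[v_0,v_1,v_3,v_4] = [v_1,v_3,v_4] − [v_0,v_3,v_4] + [v_0,v_1,v_4] − [v_0,v_1,v_3],
  ∂[v_0,v_2,v_3,v_4] = [v_2,v_3,v_4] − [v_0,v_3,v_4] + [v_0,v_2,v_4] − [v_0,v_2,v_3].
As a 10×5 matrix over Z this has rank 4, with invariant factors (1,1,1,1).

Reading off H_k = ker ∂_k / im ∂_{k+1}:

  H_0: rank C_0 − rank ∂_1 = 5 − 4 = 1, and the invariant factors of ∂_1 are all 1, so H_0 = Z.
  H_1: rank ker ∂_1 − rank ∂_2 = (10 − 4) − 6 = 0, and the invariant factors of ∂_2 are all 1, so H_1 = 0.
  H_2: rank ker ∂_2 − rank ∂_3 = (10 − 6) − 4 = 0, and the invariant factors of ∂_3 are all 1, so H_2 = 0.
  H_3: rank ker ∂_3 − rank ∂_4 = (5 − 4) − 0 = 1, and there is no ∂_4, so H_3 = Z.

(K is a triangulation of the 3-sphere S^3.)

H_0 = Z,  H_1 = 0,  H_2 = 0,  H_3 = Z.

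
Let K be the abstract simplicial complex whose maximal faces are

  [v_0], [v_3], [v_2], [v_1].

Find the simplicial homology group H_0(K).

H_0 ≅ Z^4.

Take the total order v_0 < v_1 < v_2 < v_3 on the vertex set. Then K (dimension 0) consists of the simplices:

  0-simplices (4): [v_0], [v_1], [v_2], [v_3]

giving chain groups C_0 ≅ Z^4.

Computing H_k = (kernel of ∂_k) / (image of ∂_{k+1}):

  H_0: rank C_0 − rank ∂_1 = 4 − 0 = 4, and there is no ∂_1, so H_0 ≅ Z^4.

(K is a triangulation of a set of 4 points.)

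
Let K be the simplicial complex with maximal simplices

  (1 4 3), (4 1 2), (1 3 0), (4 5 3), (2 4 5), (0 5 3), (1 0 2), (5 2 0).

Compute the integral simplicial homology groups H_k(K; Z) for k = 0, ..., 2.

Order the vertices as 0 < 1 < 2 < 3 < 4 < 5. Listing each simplex with vertices in this order, K has dimension 2 with simplices:

  0-simplices (6): [0], [1], [2], [3], [4], [5]
  1-simplices (12): [0,1], [0,2], [0,3], [0,5], [1,2], [1,3], [1,4], [2,4], [2,5], [3,4], [3,5], [4,5]
  2-simplices (8): [0,1,2], [0,1,3], [0,2,5], [0,3,5], [1,2,4], [1,3,4], [2,4,5], [3,4,5]

so the chain groups are C_0 ≅ Z^6, C_1 ≅ Z^12, C_2 ≅ Z^8.

Boundary ∂_1: C_1 → C_0 sends each edge [p,q] (with p < q) to q − p. For instance
  ∂[0,1] = [1] − [0].
This gives a 6×12 integer matrix of rank 5; reducing to Smith normal form yields diagonal entries (1,1,1,1,1).

∂_2: C_2 → C_1 acts by ∂[p,q,r] = [q,r] − [p,r] + [p,q]. For instance
  ∂[0,2,5] = [2,5] − [0,5] + [0,2],
  ∂[2,4,5] = [4,5] − [2,5] + [2,4].
The resulting 12×8 matrix has rank 7, and its Smith normal form has invariant factors (1,1,1,1,1,1,1).

Computing H_k = (kernel of ∂_k) / (image of ∂_{k+1}):

  H_0: rank C_0 − rank ∂_1 = 6 − 5 = 1, and the invariant factors of ∂_1 are all 1, so H_0 ≅ Z.
  H_1: rank ker ∂_1 − rank ∂_2 = (12 − 5) − 7 = 0, and the invariant factors of ∂_2 are all 1, so H_1 ≅ 0.
  H_2: rank ker ∂_2 − rank ∂_3 = (8 − 7) − 0 = 1, and there is no ∂_3, so H_2 ≅ Z.

H_0 = Z,  H_1 = 0,  H_2 = Z.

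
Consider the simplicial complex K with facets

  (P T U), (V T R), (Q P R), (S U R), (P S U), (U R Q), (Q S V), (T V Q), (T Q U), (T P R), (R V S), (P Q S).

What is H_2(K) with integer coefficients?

H_2 = 0.

Order the vertices as P < Q < R < S < T < U < V. Listing each simplex with vertices in this order, K has dimension 2 with simplices:

  0-simplices (7): P, Q, R, S, T, U, V
  1-simplices (18): PQ, PR, PS, PT, PU, QR, QS, QT, QU, QV, RS, RT, RU, RV, SU, SV, TU, TV
  2-simplices (12): PQR, PQS, PRT, PSU, PTU, QRU, QSV, QTU, QTV, RSU, RSV, RTV

so the chain groups are C_0 ≅ Z^7, C_1 ≅ Z^18, C_2 ≅ Z^12.

∂_1: C_1 → C_0 is given by ∂[p,q] = [q] − [p]. For instance
  ∂PU = U − P.
As a 7×18 matrix over Z this has rank 6, with invariant factors (1,1,1,1,1,1).

∂_2: C_2 → C_1 sends each 2-simplex [p,q,r] to [q,r] − [p,r] + [p,q]. For instance
  ∂QRU = RU − QU + QR,
  ∂RTV = TV − RV + RT.
The resulting 18×12 matrix has rank 12, and its Smith normal form has invariant factors (1,1,1,1,1,1,1,1,1,1,1,2).

Computing H_k = (kernel of ∂_k) / (image of ∂_{k+1}):

  H_2: rank ker ∂_2 − rank ∂_3 = (12 − 12) − 0 = 0, and there is no ∂_3, so H_2 ≅ 0.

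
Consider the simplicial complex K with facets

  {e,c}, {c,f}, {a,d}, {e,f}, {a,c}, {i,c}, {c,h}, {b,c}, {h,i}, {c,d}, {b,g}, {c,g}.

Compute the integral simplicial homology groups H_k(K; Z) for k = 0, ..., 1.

H_0 ≅ Z,  H_1 ≅ Z^4.

Fix the vertex order a < b < c < d < e < f < g < h < i and write every simplex with vertices in increasing order. Then dim K = 1 and the simplices of K are:

  0-simplices (9): a, b, c, d, e, f, g, h, i
  1-simplices (12): ac, ad, bc, bg, cd, ce, cf, cg, ch, ci, ef, hi

Hence C_0 ≅ Z^9, C_1 ≅ Z^12.

∂_1: C_1 → C_0 is given by ∂[p,q] = [q] − [p]. For instance
  ∂ef = f − e.
As a 9×12 matrix over Z this has rank 8, with invariant factors (1,1,1,1,1,1,1,1).

Computing H_k = (kernel of ∂_k) / (image of ∂_{k+1}):

  H_0: rank C_0 − rank ∂_1 = 9 − 8 = 1, and the invariant factors of ∂_1 are all 1, so H_0 ≅ Z.
  H_1: rank ker ∂_1 − rank ∂_2 = (12 − 8) − 0 = 4, and there is no ∂_2, so H_1 ≅ Z^4.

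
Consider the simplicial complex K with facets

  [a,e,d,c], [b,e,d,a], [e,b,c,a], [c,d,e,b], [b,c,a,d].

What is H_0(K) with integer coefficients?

K has 5 vertices, 10 edges, 10 triangles, 5 3-simplices.
rank ∂_0 = 0, rank ∂_1 = 4 ⇒ b_0 = 5 − 0 − 4 = 1; all invariant factors of ∂_1 are 1 so no torsion. So H_0 ≅ Z.

H_0 = Z.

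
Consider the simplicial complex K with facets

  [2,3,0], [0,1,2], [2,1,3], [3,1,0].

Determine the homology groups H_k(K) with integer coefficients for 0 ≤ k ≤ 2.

We work with the vertex ordering 0 < 1 < 2 < 3. The simplices of K, each written with vertices in increasing order, are:

  0-simplices (4): [0], [1], [2], [3]
  1-simplices (6): [0,1], [0,2], [0,3], [1,2], [1,3], [2,3]
  2-simplices (4): [0,1,2], [0,1,3], [0,2,3], [1,2,3]

giving chain groups C_0 ≅ Z^4, C_1 ≅ Z^6, C_2 ≅ Z^4.

Boundary ∂_1: C_1 → C_0 maps an edge to its endpoints' difference, ∂[p,q] = q − p. For instance
  ∂[1,2] = [2] − [1].
As a 4×6 matrix over Z this has rank 3, with invariant factors (1,1,1).

The boundary map ∂_2: C_2 → C_1 maps a triangle to the signed sum of its edges. For instance
  ∂[0,1,2] = [1,2] − [0,2] + [0,1],
  ∂[0,2,3] = [2,3] − [0,3] + [0,2].
As a 6×4 matrix over Z this has rank 3, with invariant factors (1,1,1).

Now H_k = ker ∂_k / im ∂_{k+1}, so:

  H_0: rank C_0 − rank ∂_1 = 4 − 3 = 1, and the invariant factors of ∂_1 are all 1, so H_0 = Z.
  H_1: rank ker ∂_1 − rank ∂_2 = (6 − 3) − 3 = 0, and the invariant factors of ∂_2 are all 1, so H_1 = 0.
  H_2: rank ker ∂_2 − rank ∂_3 = (4 − 3) − 0 = 1, and there is no ∂_3, so H_2 = Z.

H_0 ≅ Z,  H_1 = 0,  H_2 ≅ Z.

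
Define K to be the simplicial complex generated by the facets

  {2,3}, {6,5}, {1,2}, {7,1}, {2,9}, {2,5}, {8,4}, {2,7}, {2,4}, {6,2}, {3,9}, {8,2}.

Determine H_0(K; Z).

H_0 = Z.

Order the vertices as 1 < 2 < 3 < 4 < 5 < 6 < 7 < 8 < 9. Listing each simplex with vertices in this order, K has dimension 1 with simplices:

  0-simplices (9): [1], [2], [3], [4], [5], [6], [7], [8], [9]
  1-simplices (12): [1,2], [1,7], [2,3], [2,4], [2,5], [2,6], [2,7], [2,8], [2,9], [3,9], [4,8], [5,6]

so the chain groups are C_0 ≅ Z^9, C_1 ≅ Z^12.

∂_1: C_1 → C_0 sends each edge [p,q] (with p < q) to q − p. For instance
  ∂[2,3] = [3] − [2].
The 9×12 boundary matrix has rank 8 and Smith normal form diag(1,1,1,1,1,1,1,1).

From H_k ≅ ker(∂_k) / im(∂_{k+1}) we obtain:

  H_0: rank C_0 − rank ∂_1 = 9 − 8 = 1, and the invariant factors of ∂_1 are all 1, so H_0 ≅ Z.

(K is a triangulation of a wedge of 4 circles.)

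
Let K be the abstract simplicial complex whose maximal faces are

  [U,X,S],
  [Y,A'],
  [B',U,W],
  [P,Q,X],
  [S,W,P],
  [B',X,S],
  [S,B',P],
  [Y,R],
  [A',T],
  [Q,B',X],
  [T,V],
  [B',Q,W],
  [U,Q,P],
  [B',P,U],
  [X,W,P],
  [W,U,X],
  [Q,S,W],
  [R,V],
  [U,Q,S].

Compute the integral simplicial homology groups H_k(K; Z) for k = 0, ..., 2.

H_0 = Z^2,  H_1 = Z^3,  H_2 = Z.

We work with the vertex ordering P < Q < R < S < T < U < V < W < X < Y < A' < B'. The simplices of K, each written with vertices in increasing order, are:

  0-simplices (12): [P], [Q], [R], [S], [T], [U], [V], [W], [X], [Y], [A'], [B']
  1-simplices (26): (26 of them)
  2-simplices (14): [P,Q,U], [P,Q,X], [P,S,W], [P,S,B'], [P,U,B'], [P,W,X], [Q,S,U], [Q,S,W], [Q,W,B'], [Q,X,B'], [S,U,X], [S,X,B'], [U,W,X], [U,W,B']

Hence C_0 ≅ Z^12, C_1 ≅ Z^26, C_2 ≅ Z^14.

∂_1: C_1 → C_0 is given by ∂[p,q] = [q] − [p]. For instance
  ∂[W,B'] = [B'] − [W].
This gives a 12×26 integer matrix of rank 10; reducing to Smith normal form yields diagonal entries (1,1,1,1,1,1,1,1,1,1).

∂_2: C_2 → C_1 sends each 2-simplex [p,q,r] to [q,r] − [p,r] + [p,q]. For instance
  ∂[S,U,X] = [U,X] − [S,X] + [S,U],
  ∂[P,U,B'] = [U,B'] − [P,B'] + [P,U].
The 26×14 boundary matrix has rank 13 and Smith normal form diag(1,1,1,1,1,1,1,1,1,1,1,1,1).

Reading off H_k = ker ∂_k / im ∂_{k+1}:

  H_0: rank C_0 − rank ∂_1 = 12 − 10 = 2, and the invariant factors of ∂_1 are all 1, so H_0 ≅ Z^2.
  H_1: rank ker ∂_1 − rank ∂_2 = (26 − 10) − 13 = 3, and the invariant factors of ∂_2 are all 1, so H_1 ≅ Z^3.
  H_2: rank ker ∂_2 − rank ∂_3 = (14 − 13) − 0 = 1, and there is no ∂_3, so H_2 ≅ Z.

(K is a triangulation of the disjoint union of the circle S^1 and the torus T^2.)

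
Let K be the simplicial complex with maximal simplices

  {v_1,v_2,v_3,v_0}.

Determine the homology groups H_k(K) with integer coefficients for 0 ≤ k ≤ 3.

Order the vertices as v_0 < v_1 < v_2 < v_3. Listing each simplex with vertices in this order, K has dimension 3 with simplices:

  0-simplices (4): [v_0], [v_1], [v_2], [v_3]
  1-simplices (6): [v_0,v_1], [v_0,v_2], [v_0,v_3], [v_1,v_2], [v_1,v_3], [v_2,v_3]
  2-simplices (4): [v_0,v_1,v_2], [v_0,v_1,v_3], [v_0,v_2,v_3], [v_1,v_2,v_3]
  3-simplices (1): [v_0,v_1,v_2,v_3]

Hence C_0 ≅ Z^4, C_1 ≅ Z^6, C_2 ≅ Z^4, C_3 ≅ Z^1.

The boundary map ∂_1: C_1 → C_0 is given by ∂[p,q] = [q] − [p].
As a 4×6 matrix over Z this has rank 3, with invariant factors (1,1,1).

Boundary ∂_2: C_2 → C_1 acts by ∂[p,q,r] = [q,r] − [p,r] + [p,q]. For instance
  ∂[v_1,v_2,v_3] = [v_2,v_3] − [v_1,v_3] + [v_1,v_2],
  ∂[v_0,v_1,v_3] = [v_1,v_3] − [v_0,v_3] + [v_0,v_1].
The resulting 6×4 matrix has rank 3, and its Smith normal form has invariant factors (1,1,1).

∂_3: C_3 → C_2 sends each 3-simplex σ to the alternating sum Σ_i (−1)^i (σ with its i-th vertex removed). For instance
  ∂[v_0,v_1,v_2,v_3] = [v_1,v_2,v_3] − [v_0,v_2,v_3] + [v_0,v_1,v_3] − [v_0,v_1,v_2].
This gives a 4×1 integer matrix of rank 1; reducing to Smith normal form yields diagonal entries (1).

Reading off H_k = ker ∂_k / im ∂_{k+1}:

  H_0: rank C_0 − rank ∂_1 = 4 − 3 = 1, and the invariant factors of ∂_1 are all 1, so H_0 ≅ Z.
  H_1: rank ker ∂_1 − rank ∂_2 = (6 − 3) − 3 = 0, and the invariant factors of ∂_2 are all 1, so H_1 ≅ 0.
  H_2: rank ker ∂_2 − rank ∂_3 = (4 − 3) − 1 = 0, and the invariant factors of ∂_3 are all 1, so H_2 ≅ 0.
  H_3: rank ker ∂_3 − rank ∂_4 = (1 − 1) − 0 = 0, and there is no ∂_4, so H_3 ≅ 0.

(K is a triangulation of the 3-simplex.)

H_0 = Z,  H_1 = 0,  H_2 = 0,  H_3 = 0.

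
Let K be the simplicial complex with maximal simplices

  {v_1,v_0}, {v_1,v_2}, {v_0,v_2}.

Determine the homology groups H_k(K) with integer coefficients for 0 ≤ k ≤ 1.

We work with the vertex ordering v_0 < v_1 < v_2. The simplices of K, each written with vertices in increasing order, are:

  0-simplices (3): [v_0], [v_1], [v_2]
  1-simplices (3): [v_0,v_1], [v_0,v_2], [v_1,v_2]

Hence C_0 ≅ Z^3, C_1 ≅ Z^3.

Boundary ∂_1: C_1 → C_0 maps an edge to its endpoints' difference, ∂[p,q] = q − p. For instance
  ∂[v_0,v_2] = [v_2] − [v_0].
As a 3×3 matrix over Z this has rank 2, with invariant factors (1,1).

Now H_k = ker ∂_k / im ∂_{k+1}, so:

  H_0: rank C_0 − rank ∂_1 = 3 − 2 = 1, and the invariant factors of ∂_1 are all 1, so H_0 = Z.
  H_1: rank ker ∂_1 − rank ∂_2 = (3 − 2) − 0 = 1, and there is no ∂_2, so H_1 = Z.

As a check, the Euler characteristic is 3 − 3 = 0, which agrees with 1 − 1 = 0.

H_0 = Z,  H_1 = Z.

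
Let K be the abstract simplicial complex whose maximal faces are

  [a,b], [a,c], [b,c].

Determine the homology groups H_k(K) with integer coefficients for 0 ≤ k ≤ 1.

Order the vertices as a < b < c. Listing each simplex with vertices in this order, K has dimension 1 with simplices:

  0-simplices (3): a, b, c
  1-simplices (3): ab, ac, bc

Hence C_0 ≅ Z^3, C_1 ≅ Z^3.

The boundary map ∂_1: C_1 → C_0 is given by ∂[p,q] = [q] − [p].
This gives a 3×3 integer matrix of rank 2; reducing to Smith normal form yields diagonal entries (1,1).

Reading off H_k = ker ∂_k / im ∂_{k+1}:

  H_0: rank C_0 − rank ∂_1 = 3 − 2 = 1, and the invariant factors of ∂_1 are all 1, so H_0 = Z.
  H_1: rank ker ∂_1 − rank ∂_2 = (3 − 2) − 0 = 1, and there is no ∂_2, so H_1 = Z.

As a check, the Euler characteristic is 3 − 3 = 0, which agrees with 1 − 1 = 0.

H_0 = Z,  H_1 = Z.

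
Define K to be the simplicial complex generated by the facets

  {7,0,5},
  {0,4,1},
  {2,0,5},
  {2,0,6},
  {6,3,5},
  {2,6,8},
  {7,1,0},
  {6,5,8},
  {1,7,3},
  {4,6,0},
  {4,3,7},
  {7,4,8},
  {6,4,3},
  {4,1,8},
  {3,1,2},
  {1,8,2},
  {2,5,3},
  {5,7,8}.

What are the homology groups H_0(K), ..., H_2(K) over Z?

Take the total order 0 < 1 < 2 < 3 < 4 < 5 < 6 < 7 < 8 on the vertex set. Then K (dimension 2) consists of the simplices:

  0-simplices (9): [0], [1], [2], [3], [4], [5], [6], [7], [8]
  1-simplices (27): (27 of them)
  2-simplices (18): [0,1,4], [0,1,7], [0,2,5], [0,2,6], [0,4,6], [0,5,7], [1,2,3], [1,2,8], [1,3,7], [1,4,8], [2,3,5], [2,6,8], [3,4,6], [3,4,7], [3,5,6], [4,7,8], [5,6,8], [5,7,8]

Hence C_0 ≅ Z^9, C_1 ≅ Z^27, C_2 ≅ Z^18.

∂_1: C_1 → C_0 is given by ∂[p,q] = [q] − [p]. For instance
  ∂[2,6] = [6] − [2].
The resulting 9×27 matrix has rank 8, and its Smith normal form has invariant factors (1,1,1,1,1,1,1,1).

The boundary map ∂_2: C_2 → C_1 acts by ∂[p,q,r] = [q,r] − [p,r] + [p,q]. For instance
  ∂[2,3,5] = [3,5] − [2,5] + [2,3],
  ∂[3,4,7] = [4,7] − [3,7] + [3,4].
This gives a 27×18 integer matrix of rank 18; reducing to Smith normal form yields diagonal entries (1,1,1,1,1,1,1,1,1,1,1,1,1,1,1,1,1,2).

Now H_k = ker ∂_k / im ∂_{k+1}, so:

  H_0: rank C_0 − rank ∂_1 = 9 − 8 = 1, and the invariant factors of ∂_1 are all 1, so H_0 = Z.
  H_1: rank ker ∂_1 − rank ∂_2 = (27 − 8) − 18 = 1, and ∂_2 has invariant factor 2 > 1, so H_1 = Z × Z/2.
  H_2: rank ker ∂_2 − rank ∂_3 = (18 − 18) − 0 = 0, and there is no ∂_3, so H_2 = 0.

As a check, the Euler characteristic is 9 − 27 + 18 = 0, which agrees with 1 − 1 + 0 = 0.

H_0 = Z,  H_1 = Z × Z/2,  H_2 = 0.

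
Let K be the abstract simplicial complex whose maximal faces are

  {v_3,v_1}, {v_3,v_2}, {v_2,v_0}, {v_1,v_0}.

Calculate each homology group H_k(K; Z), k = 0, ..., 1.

H_0 ≅ Z,  H_1 ≅ Z.

Take the total order v_0 < v_1 < v_2 < v_3 on the vertex set. Then K (dimension 1) consists of the simplices:

  0-simplices (4): [v_0], [v_1], [v_2], [v_3]
  1-simplices (4): [v_0,v_1], [v_0,v_2], [v_1,v_3], [v_2,v_3]

giving chain groups C_0 ≅ Z^4, C_1 ≅ Z^4.

The boundary map ∂_1: C_1 → C_0 is given by ∂[p,q] = [q] − [p]. For instance
  ∂[v_0,v_1] = [v_1] − [v_0].
As a 4×4 matrix over Z this has rank 3, with invariant factors (1,1,1).

Reading off H_k = ker ∂_k / im ∂_{k+1}:

  H_0: rank C_0 − rank ∂_1 = 4 − 3 = 1, and the invariant factors of ∂_1 are all 1, so H_0 ≅ Z.
  H_1: rank ker ∂_1 − rank ∂_2 = (4 − 3) − 0 = 1, and there is no ∂_2, so H_1 ≅ Z.

As a check, the Euler characteristic is 4 − 4 = 0, which agrees with 1 − 1 = 0.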